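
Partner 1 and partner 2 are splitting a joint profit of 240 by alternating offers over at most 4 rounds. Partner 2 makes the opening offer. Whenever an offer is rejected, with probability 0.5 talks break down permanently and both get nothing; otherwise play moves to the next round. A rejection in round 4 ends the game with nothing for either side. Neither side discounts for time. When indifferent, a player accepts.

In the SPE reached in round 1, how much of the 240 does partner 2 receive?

150

By backward induction:
Round 4 (partner 1 proposes): partner 2 will accept anything ≥ 0, so partner 1 offers 0 and keeps 240.
Round 3 (partner 2 proposes): rejecting gives partner 1 an expected 0.5 × 240 = 120, so partner 2 offers 120, keeping 120.
Round 2 (partner 1 proposes): rejecting gives partner 2 an expected 0.5 × 120 = 60, so partner 1 offers 60, keeping 180.
Round 1 (partner 2 proposes): rejecting gives partner 1 an expected 0.5 × 180 = 90, so partner 2 offers 90, keeping 150.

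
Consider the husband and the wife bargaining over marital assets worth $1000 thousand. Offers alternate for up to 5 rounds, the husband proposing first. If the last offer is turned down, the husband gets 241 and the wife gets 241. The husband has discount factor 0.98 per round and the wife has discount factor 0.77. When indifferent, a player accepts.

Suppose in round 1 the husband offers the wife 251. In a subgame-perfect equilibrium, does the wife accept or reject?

Work out the wife's continuation value if the offer is rejected.
Round 5 (the husband proposes): the wife gets 241 if talks fail, so the husband offers 241 and keeps 759.
Round 4 (the wife proposes): the husband can get 759 next round, worth 0.98 × 759 = 743.82 now, so the wife offers 743.82, keeping 256.18.
Round 3 (the husband proposes): the wife can get 256.18 next round, worth 0.77 × 256.18 = 197.2586 now; the husband offers that and keeps 802.7414.
Round 2 (the wife proposes): the husband can get 802.7414 next round, worth 0.98 × 802.7414 = 786.686572 now. The wife offers 786.686572 and keeps 1000 − 786.686572 = 213.313428.
So by rejecting in round 1, the wife gets 213.313428 next round, worth 0.77 × 213.313428 = 164.25133956 now.
Offer 251 ≥ 164.25133956, so the wife accepts.

Accept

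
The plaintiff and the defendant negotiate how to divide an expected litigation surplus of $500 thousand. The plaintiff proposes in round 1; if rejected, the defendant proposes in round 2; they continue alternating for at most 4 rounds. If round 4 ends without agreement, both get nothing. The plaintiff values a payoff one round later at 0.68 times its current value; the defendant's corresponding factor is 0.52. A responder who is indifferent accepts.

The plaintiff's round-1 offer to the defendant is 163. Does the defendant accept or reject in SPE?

Reject

Round 4 (the defendant proposes): the plaintiff will accept anything ≥ 0, so the defendant offers 0 and keeps 500.
Round 3 (the plaintiff proposes): the defendant can get 500 next round, worth 0.52 × 500 = 260 now. The plaintiff offers 260 and keeps 500 − 260 = 240.
Round 2 (the defendant proposes): the plaintiff can get 240 next round, worth 0.68 × 240 = 163.2 now, so the defendant offers 163.2, keeping 336.8.
So by rejecting in round 1, the defendant gets 336.8 next round, worth 0.52 × 336.8 = 175.136 now.
Offer 163 < 175.136, so the defendant rejects.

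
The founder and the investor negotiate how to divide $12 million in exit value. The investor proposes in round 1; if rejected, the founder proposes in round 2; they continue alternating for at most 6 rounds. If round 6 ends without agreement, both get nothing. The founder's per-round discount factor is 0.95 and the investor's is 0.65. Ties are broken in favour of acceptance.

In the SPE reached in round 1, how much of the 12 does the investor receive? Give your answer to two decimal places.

Round 6 (the founder proposes): rejection yields 0 for the investor; the founder offers 0 and keeps 12.
Round 5 (the investor proposes): the founder can get 12 next round, worth 0.95 × 12 = 11.4 now; the investor offers that and keeps 0.6.
Round 4 (the founder proposes): the investor can get 0.6 next round, worth 0.65 × 0.6 = 0.39 now; the founder offers that and keeps 11.61.
Round 3 (the investor proposes): the founder can get 11.61 next round, worth 0.95 × 11.61 = 11.0295 now; the investor offers that and keeps 0.9705.
Round 2 (the founder proposes): the investor can get 0.9705 next round, worth 0.65 × 0.9705 = 0.630825 now; the founder offers that and keeps 11.369175.
Round 1 (the investor proposes): the founder can get 11.369175 next round, worth 0.95 × 11.369175 = 10.80071625 now; the investor offers that and keeps 1.19928375.

1.20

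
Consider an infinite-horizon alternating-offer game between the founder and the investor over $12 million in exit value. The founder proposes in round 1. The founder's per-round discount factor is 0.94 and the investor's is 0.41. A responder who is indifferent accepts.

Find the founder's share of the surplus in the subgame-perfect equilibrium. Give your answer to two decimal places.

11.52

In a stationary SPE each proposer offers the other exactly their discounted continuation value.
If the founder keeps x when proposing and the investor keeps y when proposing, then x = 12 − 0.41y and y = 12 − 0.94x.
Solving: x = 12(1 − 0.41) / (1 − 0.94·0.41) = 7.08 / 0.6146 ≈ 11.5197.
The investor gets 12 − 11.5197 ≈ 0.4803.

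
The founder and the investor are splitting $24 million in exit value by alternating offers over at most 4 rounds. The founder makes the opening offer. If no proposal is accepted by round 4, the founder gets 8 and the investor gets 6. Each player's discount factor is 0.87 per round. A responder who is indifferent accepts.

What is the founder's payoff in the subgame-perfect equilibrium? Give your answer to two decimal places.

10.75

Round 4 (the investor proposes): the founder gets 8 if talks fail, so the investor offers 8 and keeps 16.
Round 3 (the founder proposes): the investor can get 16 next round, worth 0.87 × 16 = 13.92 now; the founder offers that and keeps 10.08.
Round 2 (the investor proposes): the founder can get 10.08 next round, worth 0.87 × 10.08 = 8.7696 now; the investor offers that and keeps 15.2304.
Round 1 (the founder proposes): the investor can get 15.2304 next round, worth 0.87 × 15.2304 = 13.250448 now; the founder offers that and keeps 10.749552.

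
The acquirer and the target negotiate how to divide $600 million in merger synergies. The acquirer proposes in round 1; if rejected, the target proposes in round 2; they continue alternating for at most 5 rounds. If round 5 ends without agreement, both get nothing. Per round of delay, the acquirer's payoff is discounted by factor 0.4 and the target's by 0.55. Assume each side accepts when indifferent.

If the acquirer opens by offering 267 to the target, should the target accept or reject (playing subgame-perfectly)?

Accept

Round 5 (the acquirer proposes): rejection yields 0 for the target; the acquirer offers 0 and keeps 600.
Round 4 (the target proposes): the acquirer can get 600 next round, worth 0.4 × 600 = 240 now, so the target offers 240, keeping 360.
Round 3 (the acquirer proposes): the target can get 360 next round, worth 0.55 × 360 = 198 now, so the acquirer offers 198, keeping 402.
Round 2 (the target proposes): the acquirer can get 402 next round, worth 0.4 × 402 = 160.8 now, so the target offers 160.8, keeping 439.2.
So by rejecting in round 1, the target gets 439.2 next round, worth 0.55 × 439.2 = 241.56 now.
Offer 267 ≥ 241.56, so the target accepts.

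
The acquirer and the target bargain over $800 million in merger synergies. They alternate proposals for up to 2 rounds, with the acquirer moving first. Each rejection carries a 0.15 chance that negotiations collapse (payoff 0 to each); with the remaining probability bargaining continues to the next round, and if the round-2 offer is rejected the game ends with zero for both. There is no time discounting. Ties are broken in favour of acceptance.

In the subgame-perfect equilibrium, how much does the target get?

680

By backward induction:
Round 2 (the target proposes): the acquirer will accept anything ≥ 0, so the target offers 0 and keeps 800.
Round 1 (the acquirer proposes): rejecting gives the target an expected 0.85 × 800 = 680, so the acquirer offers 680, keeping 120.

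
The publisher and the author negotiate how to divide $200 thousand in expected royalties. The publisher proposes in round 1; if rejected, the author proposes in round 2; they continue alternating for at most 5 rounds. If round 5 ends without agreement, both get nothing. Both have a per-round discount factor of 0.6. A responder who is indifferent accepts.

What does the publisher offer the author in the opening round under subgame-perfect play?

Round 5 (the publisher proposes): the author will accept anything ≥ 0, so the publisher offers 0 and keeps 200.
Round 4 (the author proposes): the publisher can get 200 next round, worth 0.6 × 200 = 120 now, so the author offers 120, keeping 80.
Round 3 (the publisher proposes): the author can get 80 next round, worth 0.6 × 80 = 48 now; the publisher offers that and keeps 152.
Round 2 (the author proposes): the publisher can get 152 next round, worth 0.6 × 152 = 91.2 now; the author offers that and keeps 108.8.
Round 1 (the publisher proposes): the author can get 108.8 next round, worth 0.6 × 108.8 = 65.28 now; the publisher offers that and keeps 134.72.

65.28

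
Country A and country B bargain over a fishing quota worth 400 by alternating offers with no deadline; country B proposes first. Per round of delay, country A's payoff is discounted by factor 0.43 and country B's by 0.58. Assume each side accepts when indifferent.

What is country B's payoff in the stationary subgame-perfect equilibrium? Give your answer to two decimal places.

303.76

When country B proposes, country A accepts any offer worth at least 0.43 times what country A would get by proposing next round; and vice versa.
This gives x = 400 − 0.43y and y = 400 − 0.58x, where x and y are each side's share when it proposes.
Hence (1 − 0.43·0.58)x = 400(1 − 0.43), i.e. 0.7506·x = 228.
x ≈ 303.7570; country A's share is 400 − x ≈ 96.2430.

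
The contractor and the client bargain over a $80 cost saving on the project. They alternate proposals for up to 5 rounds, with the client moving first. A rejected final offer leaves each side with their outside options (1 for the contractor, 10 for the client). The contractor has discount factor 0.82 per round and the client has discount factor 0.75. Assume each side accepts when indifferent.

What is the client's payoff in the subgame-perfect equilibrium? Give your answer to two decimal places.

53.14

By backward induction:
Round 5 (the client proposes): the contractor gets 1 if talks fail, so the client offers 1 and keeps 79.
Round 4 (the contractor proposes): the client can get 79 next round, worth 0.75 × 79 = 59.25 now, so the contractor offers 59.25, keeping 20.75.
Round 3 (the client proposes): the contractor can get 20.75 next round, worth 0.82 × 20.75 = 17.015 now, so the client offers 17.015, keeping 62.985.
Round 2 (the contractor proposes): the client can get 62.985 next round, worth 0.75 × 62.985 = 47.23875 now; the contractor offers that and keeps 32.76125.
Round 1 (the client proposes): the contractor can get 32.76125 next round, worth 0.82 × 32.76125 = 26.864225 now; the client offers that and keeps 53.135775.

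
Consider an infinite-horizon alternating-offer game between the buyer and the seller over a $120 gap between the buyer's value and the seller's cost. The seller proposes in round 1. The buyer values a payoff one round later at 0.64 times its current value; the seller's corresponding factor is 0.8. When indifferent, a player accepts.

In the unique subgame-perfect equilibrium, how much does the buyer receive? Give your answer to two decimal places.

When the seller proposes, the buyer accepts any offer worth at least 0.64 times what the buyer would get by proposing next round; and vice versa.
This gives x = 120 − 0.64y and y = 120 − 0.8x, where x and y are each side's share when it proposes.
Hence (1 − 0.64·0.8)x = 120(1 − 0.64), i.e. 0.488·x = 43.2.
x ≈ 88.5246; the buyer's share is 120 − x ≈ 31.4754.

31.48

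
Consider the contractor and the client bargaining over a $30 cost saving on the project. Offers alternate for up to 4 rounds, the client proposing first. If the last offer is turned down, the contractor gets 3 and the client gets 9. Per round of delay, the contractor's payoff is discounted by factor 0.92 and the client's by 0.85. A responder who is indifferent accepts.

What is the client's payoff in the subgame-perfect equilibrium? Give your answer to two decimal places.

Round 4 (the contractor proposes): the client gets 9 if talks fail, so the contractor offers 9 and keeps 21.
Round 3 (the client proposes): the contractor can get 21 next round, worth 0.92 × 21 = 19.32 now; the client offers that and keeps 10.68.
Round 2 (the contractor proposes): the client can get 10.68 next round, worth 0.85 × 10.68 = 9.078 now; the contractor offers that and keeps 20.922.
Round 1 (the client proposes): the contractor can get 20.922 next round, worth 0.92 × 20.922 = 19.24824 now. The client offers 19.24824 and keeps 30 − 19.24824 = 10.75176.

10.75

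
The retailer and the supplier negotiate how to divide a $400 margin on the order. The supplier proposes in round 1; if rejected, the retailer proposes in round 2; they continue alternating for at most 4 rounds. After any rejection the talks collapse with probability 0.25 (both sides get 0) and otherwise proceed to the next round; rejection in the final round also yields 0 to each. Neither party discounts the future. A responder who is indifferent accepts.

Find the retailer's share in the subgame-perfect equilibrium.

By backward induction:
Round 4 (the retailer proposes): rejection yields 0 for the supplier; the retailer offers 0 and keeps 400.
Round 3 (the supplier proposes): rejecting gives the retailer an expected 0.75 × 400 = 300, so the supplier offers 300, keeping 100.
Round 2 (the retailer proposes): rejecting gives the supplier an expected 0.75 × 100 = 75, so the retailer offers 75, keeping 325.
Round 1 (the supplier proposes): rejecting gives the retailer an expected 0.75 × 325 = 243.75. The supplier offers 243.75 and keeps 400 − 243.75 = 156.25.

243.75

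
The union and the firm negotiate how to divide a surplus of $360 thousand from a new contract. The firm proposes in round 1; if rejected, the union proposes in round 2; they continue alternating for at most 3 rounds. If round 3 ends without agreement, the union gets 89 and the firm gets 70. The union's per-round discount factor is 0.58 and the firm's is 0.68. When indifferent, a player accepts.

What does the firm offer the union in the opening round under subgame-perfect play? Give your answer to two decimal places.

101.92

Round 3 (the firm proposes): the union gets 89 if talks fail, so the firm offers 89 and keeps 271.
Round 2 (the union proposes): the firm can get 271 next round, worth 0.68 × 271 = 184.28 now, so the union offers 184.28, keeping 175.72.
Round 1 (the firm proposes): the union can get 175.72 next round, worth 0.58 × 175.72 = 101.9176 now. The firm offers 101.9176 and keeps 360 − 101.9176 = 258.0824.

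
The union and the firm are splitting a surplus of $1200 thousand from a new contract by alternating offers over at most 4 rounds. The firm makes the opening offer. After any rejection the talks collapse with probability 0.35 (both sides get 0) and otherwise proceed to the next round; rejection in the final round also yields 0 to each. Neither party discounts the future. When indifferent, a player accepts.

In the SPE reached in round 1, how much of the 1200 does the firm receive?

597.45

Round 4 (the union proposes): the firm will accept anything ≥ 0, so the union offers 0 and keeps 1200.
Round 3 (the firm proposes): rejecting gives the union an expected 0.65 × 1200 = 780; the firm offers that and keeps 420.
Round 2 (the union proposes): rejecting gives the firm an expected 0.65 × 420 = 273, so the union offers 273, keeping 927.
Round 1 (the firm proposes): rejecting gives the union an expected 0.65 × 927 = 602.55. The firm offers 602.55 and keeps 1200 − 602.55 = 597.45.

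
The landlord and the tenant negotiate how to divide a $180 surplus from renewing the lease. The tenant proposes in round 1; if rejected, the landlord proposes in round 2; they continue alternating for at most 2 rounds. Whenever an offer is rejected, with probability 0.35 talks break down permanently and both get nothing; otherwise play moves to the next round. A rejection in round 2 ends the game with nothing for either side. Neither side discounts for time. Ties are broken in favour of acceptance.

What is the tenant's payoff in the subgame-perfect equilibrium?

Round 2 (the landlord proposes): the tenant will accept anything ≥ 0, so the landlord offers 0 and keeps 180.
Round 1 (the tenant proposes): rejecting gives the landlord an expected 0.65 × 180 = 117, so the tenant offers 117, keeping 63.

63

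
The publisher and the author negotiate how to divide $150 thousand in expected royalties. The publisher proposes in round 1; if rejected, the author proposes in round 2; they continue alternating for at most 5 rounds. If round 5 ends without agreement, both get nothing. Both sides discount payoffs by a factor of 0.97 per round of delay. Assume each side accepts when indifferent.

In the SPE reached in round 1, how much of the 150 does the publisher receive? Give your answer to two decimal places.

Round 5 (the publisher proposes): the author will accept anything ≥ 0, so the publisher offers 0 and keeps 150.
Round 4 (the author proposes): the publisher can get 150 next round, worth 0.97 × 150 = 145.5 now; the author offers that and keeps 4.5.
Round 3 (the publisher proposes): the author can get 4.5 next round, worth 0.97 × 4.5 = 4.365 now; the publisher offers that and keeps 145.635.
Round 2 (the author proposes): the publisher can get 145.635 next round, worth 0.97 × 145.635 = 141.26595 now; the author offers that and keeps 8.73405.
Round 1 (the publisher proposes): the author can get 8.73405 next round, worth 0.97 × 8.73405 = 8.4720285 now. The publisher offers 8.4720285 and keeps 150 − 8.4720285 = 141.5279715.

141.53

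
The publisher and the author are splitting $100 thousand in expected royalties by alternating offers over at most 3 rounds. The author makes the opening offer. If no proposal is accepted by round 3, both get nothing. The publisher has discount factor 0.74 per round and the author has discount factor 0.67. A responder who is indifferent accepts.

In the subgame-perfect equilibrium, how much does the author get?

75.58

Round 3 (the author proposes): the publisher will accept anything ≥ 0, so the author offers 0 and keeps 100.
Round 2 (the publisher proposes): the author can get 100 next round, worth 0.67 × 100 = 67 now. The publisher offers 67 and keeps 100 − 67 = 33.
Round 1 (the author proposes): the publisher can get 33 next round, worth 0.74 × 33 = 24.42 now, so the author offers 24.42, keeping 75.58.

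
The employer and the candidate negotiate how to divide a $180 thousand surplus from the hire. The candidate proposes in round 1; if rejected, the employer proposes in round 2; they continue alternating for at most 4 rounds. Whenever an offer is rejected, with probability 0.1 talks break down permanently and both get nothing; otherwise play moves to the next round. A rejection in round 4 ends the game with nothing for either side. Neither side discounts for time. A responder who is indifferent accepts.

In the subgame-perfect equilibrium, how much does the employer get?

By backward induction:
Round 4 (the employer proposes): the candidate will accept anything ≥ 0, so the employer offers 0 and keeps 180.
Round 3 (the candidate proposes): rejecting gives the employer an expected 0.9 × 180 = 162; the candidate offers that and keeps 18.
Round 2 (the employer proposes): rejecting gives the candidate an expected 0.9 × 18 = 16.2. The employer offers 16.2 and keeps 180 − 16.2 = 163.8.
Round 1 (the candidate proposes): rejecting gives the employer an expected 0.9 × 163.8 = 147.42. The candidate offers 147.42 and keeps 180 − 147.42 = 32.58.

147.42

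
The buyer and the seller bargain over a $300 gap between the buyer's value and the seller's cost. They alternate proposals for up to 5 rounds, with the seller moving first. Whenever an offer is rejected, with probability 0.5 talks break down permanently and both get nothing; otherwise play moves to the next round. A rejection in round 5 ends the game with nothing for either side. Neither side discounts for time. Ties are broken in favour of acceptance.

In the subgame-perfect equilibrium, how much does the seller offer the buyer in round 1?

By backward induction:
Round 5 (the seller proposes): the buyer will accept anything ≥ 0, so the seller offers 0 and keeps 300.
Round 4 (the buyer proposes): rejecting gives the seller an expected 0.5 × 300 = 150; the buyer offers that and keeps 150.
Round 3 (the seller proposes): rejecting gives the buyer an expected 0.5 × 150 = 75, so the seller offers 75, keeping 225.
Round 2 (the buyer proposes): rejecting gives the seller an expected 0.5 × 225 = 112.5; the buyer offers that and keeps 187.5.
Round 1 (the seller proposes): rejecting gives the buyer an expected 0.5 × 187.5 = 93.75; the seller offers that and keeps 206.25.

93.75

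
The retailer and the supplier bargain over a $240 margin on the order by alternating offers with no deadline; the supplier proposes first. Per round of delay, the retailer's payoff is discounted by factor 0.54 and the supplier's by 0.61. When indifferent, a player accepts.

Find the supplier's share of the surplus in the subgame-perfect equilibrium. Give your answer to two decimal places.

164.63

Let x be the supplier's share when the supplier proposes and y be the retailer's share when the retailer proposes.
The retailer accepts iff offered ≥ 0.54·y, so x = 240 − 0.54y. Symmetrically y = 240 − 0.61x.
Substituting: x = 240 − 0.54(240 − 0.61x), giving x(1 − 0.61·0.54) = 240(1 − 0.54).
So x = 240 × 0.46 / 0.6706 ≈ 164.6287, and the retailer receives 240 − x ≈ 75.3713.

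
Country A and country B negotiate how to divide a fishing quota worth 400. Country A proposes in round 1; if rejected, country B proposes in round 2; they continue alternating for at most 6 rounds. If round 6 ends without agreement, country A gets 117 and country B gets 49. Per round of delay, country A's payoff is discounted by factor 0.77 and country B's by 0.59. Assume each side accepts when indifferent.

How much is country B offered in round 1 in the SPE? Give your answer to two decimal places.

Work backward from the last round.
Round 6 (country B proposes): country A gets 117 if talks fail, so country B offers 117 and keeps 283.
Round 5 (country A proposes): country B can get 283 next round, worth 0.59 × 283 = 166.97 now. Country A offers 166.97 and keeps 400 − 166.97 = 233.03.
Round 4 (country B proposes): country A can get 233.03 next round, worth 0.77 × 233.03 = 179.4331 now, so country B offers 179.4331, keeping 220.5669.
Round 3 (country A proposes): country B can get 220.5669 next round, worth 0.59 × 220.5669 = 130.134471 now. Country A offers 130.134471 and keeps 400 − 130.134471 = 269.865529.
Round 2 (country B proposes): country A can get 269.865529 next round, worth 0.77 × 269.865529 = 207.79645733 now; country B offers that and keeps 192.20354267.
Round 1 (country A proposes): country B can get 192.20354267 next round, worth 0.59 × 192.20354267 = 113.4000901753 now. Country A offers 113.4000901753 and keeps 400 − 113.4000901753 = 286.5999098247.

113.40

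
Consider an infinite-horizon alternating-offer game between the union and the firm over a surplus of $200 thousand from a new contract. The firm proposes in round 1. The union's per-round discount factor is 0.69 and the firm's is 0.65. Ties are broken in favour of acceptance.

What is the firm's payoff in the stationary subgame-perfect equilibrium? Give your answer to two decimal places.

When the firm proposes, the union accepts any offer worth at least 0.69 times what the union would get by proposing next round; and vice versa.
This gives x = 200 − 0.69y and y = 200 − 0.65x, where x and y are each side's share when it proposes.
Hence (1 − 0.69·0.65)x = 200(1 − 0.69), i.e. 0.5515·x = 62.
x ≈ 112.4207; the union's share is 200 − x ≈ 87.5793.

112.42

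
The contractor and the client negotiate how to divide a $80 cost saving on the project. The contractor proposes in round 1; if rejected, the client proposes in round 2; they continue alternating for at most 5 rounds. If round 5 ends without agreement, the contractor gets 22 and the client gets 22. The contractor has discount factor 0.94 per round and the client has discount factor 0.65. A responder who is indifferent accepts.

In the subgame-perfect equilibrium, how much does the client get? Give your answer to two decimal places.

13.24

Round 5 (the contractor proposes): the client gets 22 if talks fail, so the contractor offers 22 and keeps 58.
Round 4 (the client proposes): the contractor can get 58 next round, worth 0.94 × 58 = 54.52 now; the client offers that and keeps 25.48.
Round 3 (the contractor proposes): the client can get 25.48 next round, worth 0.65 × 25.48 = 16.562 now; the contractor offers that and keeps 63.438.
Round 2 (the client proposes): the contractor can get 63.438 next round, worth 0.94 × 63.438 = 59.63172 now, so the client offers 59.63172, keeping 20.36828.
Round 1 (the contractor proposes): the client can get 20.36828 next round, worth 0.65 × 20.36828 = 13.239382 now. The contractor offers 13.239382 and keeps 80 − 13.239382 = 66.760618.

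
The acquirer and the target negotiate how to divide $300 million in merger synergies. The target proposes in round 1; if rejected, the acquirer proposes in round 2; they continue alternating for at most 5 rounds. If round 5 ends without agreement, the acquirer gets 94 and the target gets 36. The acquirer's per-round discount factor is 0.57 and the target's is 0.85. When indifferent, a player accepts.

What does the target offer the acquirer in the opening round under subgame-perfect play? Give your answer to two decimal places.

Round 5 (the target proposes): the acquirer gets 94 if talks fail, so the target offers 94 and keeps 206.
Round 4 (the acquirer proposes): the target can get 206 next round, worth 0.85 × 206 = 175.1 now; the acquirer offers that and keeps 124.9.
Round 3 (the target proposes): the acquirer can get 124.9 next round, worth 0.57 × 124.9 = 71.193 now, so the target offers 71.193, keeping 228.807.
Round 2 (the acquirer proposes): the target can get 228.807 next round, worth 0.85 × 228.807 = 194.48595 now; the acquirer offers that and keeps 105.51405.
Round 1 (the target proposes): the acquirer can get 105.51405 next round, worth 0.57 × 105.51405 = 60.1430085 now; the target offers that and keeps 239.8569915.

60.14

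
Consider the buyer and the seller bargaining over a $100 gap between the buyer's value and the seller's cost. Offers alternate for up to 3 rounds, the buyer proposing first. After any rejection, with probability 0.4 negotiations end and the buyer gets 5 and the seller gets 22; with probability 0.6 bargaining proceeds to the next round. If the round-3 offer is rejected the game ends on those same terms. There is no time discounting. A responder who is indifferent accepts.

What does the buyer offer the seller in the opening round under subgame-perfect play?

39.52

By backward induction:
Round 3 (the buyer proposes): the seller gets 22 if talks fail, so the buyer offers 22 and keeps 78.
Round 2 (the seller proposes): rejecting gives the buyer an expected 0.6 × 78 + 0.4 × 5 = 48.8; the seller offers that and keeps 51.2.
Round 1 (the buyer proposes): rejecting gives the seller an expected 0.6 × 51.2 + 0.4 × 22 = 39.52. The buyer offers 39.52 and keeps 100 − 39.52 = 60.48.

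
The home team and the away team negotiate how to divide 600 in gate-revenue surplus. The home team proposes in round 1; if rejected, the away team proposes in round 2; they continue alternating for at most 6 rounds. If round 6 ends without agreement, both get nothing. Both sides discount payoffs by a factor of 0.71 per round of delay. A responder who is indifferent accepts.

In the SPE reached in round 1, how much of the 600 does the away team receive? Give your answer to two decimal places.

Round 6 (the away team proposes): rejection yields 0 for the home team; the away team offers 0 and keeps 600.
Round 5 (the home team proposes): the away team can get 600 next round, worth 0.71 × 600 = 426 now. The home team offers 426 and keeps 600 − 426 = 174.
Round 4 (the away team proposes): the home team can get 174 next round, worth 0.71 × 174 = 123.54 now; the away team offers that and keeps 476.46.
Round 3 (the home team proposes): the away team can get 476.46 next round, worth 0.71 × 476.46 = 338.2866 now. The home team offers 338.2866 and keeps 600 − 338.2866 = 261.7134.
Round 2 (the away team proposes): the home team can get 261.7134 next round, worth 0.71 × 261.7134 = 185.816514 now; the away team offers that and keeps 414.183486.
Round 1 (the home team proposes): the away team can get 414.183486 next round, worth 0.71 × 414.183486 = 294.07027506 now; the home team offers that and keeps 305.92972494.

294.07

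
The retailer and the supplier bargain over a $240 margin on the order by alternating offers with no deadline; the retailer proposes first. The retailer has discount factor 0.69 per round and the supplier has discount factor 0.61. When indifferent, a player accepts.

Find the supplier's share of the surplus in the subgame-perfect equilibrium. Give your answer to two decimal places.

In a stationary SPE each proposer offers the other exactly their discounted continuation value.
If the retailer keeps x when proposing and the supplier keeps y when proposing, then x = 240 − 0.61y and y = 240 − 0.69x.
Solving: x = 240(1 − 0.61) / (1 − 0.69·0.61) = 93.6 / 0.5791 ≈ 161.6301.
The supplier gets 240 − 161.6301 ≈ 78.3699.

78.37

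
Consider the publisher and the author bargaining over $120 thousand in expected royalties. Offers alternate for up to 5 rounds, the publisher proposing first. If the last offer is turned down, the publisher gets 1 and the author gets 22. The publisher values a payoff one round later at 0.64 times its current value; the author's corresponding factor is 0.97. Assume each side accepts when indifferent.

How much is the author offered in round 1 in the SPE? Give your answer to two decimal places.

Round 5 (the publisher proposes): the author gets 22 if talks fail, so the publisher offers 22 and keeps 98.
Round 4 (the author proposes): the publisher can get 98 next round, worth 0.64 × 98 = 62.72 now. The author offers 62.72 and keeps 120 − 62.72 = 57.28.
Round 3 (the publisher proposes): the author can get 57.28 next round, worth 0.97 × 57.28 = 55.5616 now. The publisher offers 55.5616 and keeps 120 − 55.5616 = 64.4384.
Round 2 (the author proposes): the publisher can get 64.4384 next round, worth 0.64 × 64.4384 = 41.240576 now; the author offers that and keeps 78.759424.
Round 1 (the publisher proposes): the author can get 78.759424 next round, worth 0.97 × 78.759424 = 76.39664128 now; the publisher offers that and keeps 43.60335872.

76.40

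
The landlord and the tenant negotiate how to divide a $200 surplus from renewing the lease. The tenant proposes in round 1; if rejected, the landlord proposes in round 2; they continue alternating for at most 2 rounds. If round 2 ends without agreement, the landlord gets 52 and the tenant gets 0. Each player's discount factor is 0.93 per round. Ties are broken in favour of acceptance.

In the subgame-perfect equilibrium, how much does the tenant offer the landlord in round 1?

186

Round 2 (the landlord proposes): the tenant will accept anything ≥ 0, so the landlord offers 0 and keeps 200.
Round 1 (the tenant proposes): the landlord can get 200 next round, worth 0.93 × 200 = 186 now, so the tenant offers 186, keeping 14.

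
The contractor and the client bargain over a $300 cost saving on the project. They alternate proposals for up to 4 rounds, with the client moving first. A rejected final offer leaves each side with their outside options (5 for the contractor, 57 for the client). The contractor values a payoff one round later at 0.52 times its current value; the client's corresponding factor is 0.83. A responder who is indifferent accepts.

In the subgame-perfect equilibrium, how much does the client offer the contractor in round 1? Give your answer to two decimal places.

81.06

Round 4 (the contractor proposes): the client gets 57 if talks fail, so the contractor offers 57 and keeps 243.
Round 3 (the client proposes): the contractor can get 243 next round, worth 0.52 × 243 = 126.36 now; the client offers that and keeps 173.64.
Round 2 (the contractor proposes): the client can get 173.64 next round, worth 0.83 × 173.64 = 144.1212 now, so the contractor offers 144.1212, keeping 155.8788.
Round 1 (the client proposes): the contractor can get 155.8788 next round, worth 0.52 × 155.8788 = 81.056976 now, so the client offers 81.056976, keeping 218.943024.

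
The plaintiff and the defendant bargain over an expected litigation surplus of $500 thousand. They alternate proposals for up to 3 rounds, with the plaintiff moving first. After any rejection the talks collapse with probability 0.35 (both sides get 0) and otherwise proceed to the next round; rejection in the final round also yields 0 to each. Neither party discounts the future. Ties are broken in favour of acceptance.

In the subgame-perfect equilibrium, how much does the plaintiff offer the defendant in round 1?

Round 3 (the plaintiff proposes): rejection yields 0 for the defendant; the plaintiff offers 0 and keeps 500.
Round 2 (the defendant proposes): rejecting gives the plaintiff an expected 0.65 × 500 = 325; the defendant offers that and keeps 175.
Round 1 (the plaintiff proposes): rejecting gives the defendant an expected 0.65 × 175 = 113.75. The plaintiff offers 113.75 and keeps 500 − 113.75 = 386.25.

113.75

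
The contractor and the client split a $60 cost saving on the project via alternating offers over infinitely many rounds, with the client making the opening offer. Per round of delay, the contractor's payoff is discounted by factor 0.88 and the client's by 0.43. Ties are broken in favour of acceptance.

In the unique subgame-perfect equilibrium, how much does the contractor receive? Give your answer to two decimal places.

In a stationary SPE each proposer offers the other exactly their discounted continuation value.
If the client keeps x when proposing and the contractor keeps y when proposing, then x = 60 − 0.88y and y = 60 − 0.43x.
Solving: x = 60(1 − 0.88) / (1 − 0.43·0.88) = 7.2 / 0.6216 ≈ 11.5830.
The contractor gets 60 − 11.5830 ≈ 48.4170.

48.42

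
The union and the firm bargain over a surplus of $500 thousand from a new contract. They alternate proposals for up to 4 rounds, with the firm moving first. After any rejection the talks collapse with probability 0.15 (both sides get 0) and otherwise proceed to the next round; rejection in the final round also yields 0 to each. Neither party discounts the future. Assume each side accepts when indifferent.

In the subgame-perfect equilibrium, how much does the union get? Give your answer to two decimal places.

Round 4 (the union proposes): rejection yields 0 for the firm; the union offers 0 and keeps 500.
Round 3 (the firm proposes): rejecting gives the union an expected 0.85 × 500 = 425; the firm offers that and keeps 75.
Round 2 (the union proposes): rejecting gives the firm an expected 0.85 × 75 = 63.75. The union offers 63.75 and keeps 500 − 63.75 = 436.25.
Round 1 (the firm proposes): rejecting gives the union an expected 0.85 × 436.25 = 370.8125, so the firm offers 370.8125, keeping 129.1875.

370.81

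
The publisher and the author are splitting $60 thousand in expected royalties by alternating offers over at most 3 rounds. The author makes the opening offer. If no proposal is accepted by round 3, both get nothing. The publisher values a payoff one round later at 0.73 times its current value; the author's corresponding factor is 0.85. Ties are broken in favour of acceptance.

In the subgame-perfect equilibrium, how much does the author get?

Round 3 (the author proposes): rejection yields 0 for the publisher; the author offers 0 and keeps 60.
Round 2 (the publisher proposes): the author can get 60 next round, worth 0.85 × 60 = 51 now; the publisher offers that and keeps 9.
Round 1 (the author proposes): the publisher can get 9 next round, worth 0.73 × 9 = 6.57 now, so the author offers 6.57, keeping 53.43.

53.43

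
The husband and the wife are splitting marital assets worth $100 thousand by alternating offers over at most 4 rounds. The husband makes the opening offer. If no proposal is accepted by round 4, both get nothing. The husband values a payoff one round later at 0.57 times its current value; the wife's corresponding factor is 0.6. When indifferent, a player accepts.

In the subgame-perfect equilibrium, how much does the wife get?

46.32

Round 4 (the wife proposes): rejection yields 0 for the husband; the wife offers 0 and keeps 100.
Round 3 (the husband proposes): the wife can get 100 next round, worth 0.6 × 100 = 60 now; the husband offers that and keeps 40.
Round 2 (the wife proposes): the husband can get 40 next round, worth 0.57 × 40 = 22.8 now, so the wife offers 22.8, keeping 77.2.
Round 1 (the husband proposes): the wife can get 77.2 next round, worth 0.6 × 77.2 = 46.32 now, so the husband offers 46.32, keeping 53.68.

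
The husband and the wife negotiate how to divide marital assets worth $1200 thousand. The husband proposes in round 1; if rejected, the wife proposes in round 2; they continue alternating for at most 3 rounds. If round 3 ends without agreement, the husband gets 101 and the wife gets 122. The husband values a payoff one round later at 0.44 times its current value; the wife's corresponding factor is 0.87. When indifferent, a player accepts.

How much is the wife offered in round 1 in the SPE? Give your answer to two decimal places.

631.34

Round 3 (the husband proposes): the wife gets 122 if talks fail, so the husband offers 122 and keeps 1078.
Round 2 (the wife proposes): the husband can get 1078 next round, worth 0.44 × 1078 = 474.32 now; the wife offers that and keeps 725.68.
Round 1 (the husband proposes): the wife can get 725.68 next round, worth 0.87 × 725.68 = 631.3416 now. The husband offers 631.3416 and keeps 1200 − 631.3416 = 568.6584.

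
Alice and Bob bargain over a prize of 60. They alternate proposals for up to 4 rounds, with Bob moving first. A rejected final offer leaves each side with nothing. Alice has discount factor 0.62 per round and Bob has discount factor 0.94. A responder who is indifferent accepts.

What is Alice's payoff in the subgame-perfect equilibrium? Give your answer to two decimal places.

Round 4 (Alice proposes): Bob will accept anything ≥ 0, so Alice offers 0 and keeps 60.
Round 3 (Bob proposes): Alice can get 60 next round, worth 0.62 × 60 = 37.2 now, so Bob offers 37.2, keeping 22.8.
Round 2 (Alice proposes): Bob can get 22.8 next round, worth 0.94 × 22.8 = 21.432 now, so Alice offers 21.432, keeping 38.568.
Round 1 (Bob proposes): Alice can get 38.568 next round, worth 0.62 × 38.568 = 23.91216 now, so Bob offers 23.91216, keeping 36.08784.

23.91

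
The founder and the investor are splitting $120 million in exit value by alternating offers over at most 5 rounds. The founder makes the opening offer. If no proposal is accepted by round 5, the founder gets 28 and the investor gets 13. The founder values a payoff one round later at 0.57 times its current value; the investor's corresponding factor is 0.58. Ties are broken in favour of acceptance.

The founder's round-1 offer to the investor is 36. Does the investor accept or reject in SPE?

Work out the investor's continuation value if the offer is rejected.
Round 5 (the founder proposes): the investor gets 13 if talks fail, so the founder offers 13 and keeps 107.
Round 4 (the investor proposes): the founder can get 107 next round, worth 0.57 × 107 = 60.99 now. The investor offers 60.99 and keeps 120 − 60.99 = 59.01.
Round 3 (the founder proposes): the investor can get 59.01 next round, worth 0.58 × 59.01 = 34.2258 now; the founder offers that and keeps 85.7742.
Round 2 (the investor proposes): the founder can get 85.7742 next round, worth 0.57 × 85.7742 = 48.891294 now; the investor offers that and keeps 71.108706.
So by rejecting in round 1, the investor gets 71.108706 next round, worth 0.58 × 71.108706 = 41.24304948 now.
Offer 36 < 41.24304948, so the investor rejects.

Reject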